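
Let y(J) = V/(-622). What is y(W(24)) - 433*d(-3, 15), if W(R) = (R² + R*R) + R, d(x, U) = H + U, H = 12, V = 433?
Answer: -7272235/622 ≈ -11692.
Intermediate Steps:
d(x, U) = 12 + U
W(R) = R + 2*R² (W(R) = (R² + R²) + R = 2*R² + R = R + 2*R²)
y(J) = -433/622 (y(J) = 433/(-622) = 433*(-1/622) = -433/622)
y(W(24)) - 433*d(-3, 15) = -433/622 - 433*(12 + 15) = -433/622 - 433*27 = -433/622 - 1*11691 = -433/622 - 11691 = -7272235/622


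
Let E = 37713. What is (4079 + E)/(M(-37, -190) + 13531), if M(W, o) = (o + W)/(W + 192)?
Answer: 3238880/1048539 ≈ 3.0889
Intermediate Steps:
M(W, o) = (W + o)/(192 + W)
(4079 + E)/(M(-37, -190) + 13531) = (4079 + 37713)/((-37 - 190)/(192 - 37) + 13531) = 41792/(-227/155 + 13531) = 41792/(2097078/155) = 41792*(155/2097078) = 3238880/1048539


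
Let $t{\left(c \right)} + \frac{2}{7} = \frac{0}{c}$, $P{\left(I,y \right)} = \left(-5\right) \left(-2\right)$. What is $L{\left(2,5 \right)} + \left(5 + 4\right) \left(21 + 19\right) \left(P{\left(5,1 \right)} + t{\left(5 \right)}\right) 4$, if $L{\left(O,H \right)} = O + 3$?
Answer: $\frac{97955}{7} \approx 13994.0$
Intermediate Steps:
$P{\left(I,y \right)} = 10$
$t{\left(c \right)} = - \frac{2}{7}$ ($t{\left(c \right)} = - \frac{2}{7} + \frac{0}{c} = - \frac{2}{7} + 0 = - \frac{2}{7}$)
$L{\left(O,H \right)} = 3 + O$
$L{\left(2,5 \right)} + \left(5 + 4\right) \left(21 + 19\right) \left(P{\left(5,1 \right)} + t{\left(5 \right)}\right) 4 = \left(3 + 2\right) + \left(5 + 4\right) \left(21 + 19\right) \left(10 - \frac{2}{7}\right) 4 = 5 + 9 \cdot 40 \cdot \frac{68}{7} \cdot 4 = 5 + 360 \cdot \frac{272}{7} = 5 + \frac{97920}{7} = \frac{97955}{7}$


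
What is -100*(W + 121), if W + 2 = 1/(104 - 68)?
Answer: -107125/9 ≈ -11903.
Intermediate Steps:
W = -71/36 (W = -2 + 1/(104 - 68) = -2 + 1/36 = -71/36 ≈ -1.9722)
-100*(W + 121) = -100*(-71/36 + 121) = -100*4285/36 = -107125/9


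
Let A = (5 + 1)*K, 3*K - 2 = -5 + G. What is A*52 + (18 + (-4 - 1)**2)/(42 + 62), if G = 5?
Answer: 21675/104 ≈ 208.41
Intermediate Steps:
K = 2/3 (K = 2/3 + (-5 + 5)/3 = 2/3 + (1/3)*0 = 2/3 + 0 = 2/3 ≈ 0.66667)
A = 4 (A = (5 + 1)*(2/3) = 6*(2/3) = 4)
A*52 + (18 + (-4 - 1)**2)/(42 + 62) = 4*52 + (18 + (-4 - 1)**2)/(42 + 62) = 208 + (18 + (-5)**2)/104 = 208 + (18 + 25)*(1/104) = 208 + 43*(1/104) = 208 + 43/104 = 21675/104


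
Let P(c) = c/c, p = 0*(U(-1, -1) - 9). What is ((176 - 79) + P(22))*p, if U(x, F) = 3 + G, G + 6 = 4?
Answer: 0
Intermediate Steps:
G = -2 (G = -6 + 4 = -2)
U(x, F) = 1 (U(x, F) = 3 - 2 = 1)
p = 0 (p = 0*(1 - 9) = 0*(-8) = 0)
P(c) = 1
((176 - 79) + P(22))*p = ((176 - 79) + 1)*0 = (97 + 1)*0 = 98*0 = 0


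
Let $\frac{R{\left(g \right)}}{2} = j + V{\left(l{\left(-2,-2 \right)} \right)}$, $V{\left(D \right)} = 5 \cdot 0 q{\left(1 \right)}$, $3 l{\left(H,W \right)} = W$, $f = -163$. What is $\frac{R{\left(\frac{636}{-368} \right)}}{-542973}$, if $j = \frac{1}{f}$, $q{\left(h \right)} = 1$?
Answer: $\frac{2}{88504599} \approx 2.2598 \cdot 10^{-8}$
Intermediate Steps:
$l{\left(H,W \right)} = \frac{W}{3}$
$j = - \frac{1}{163}$ ($j = \frac{1}{-163} = - \frac{1}{163} \approx -0.006135$)
$V{\left(D \right)} = 0$ ($V{\left(D \right)} = 5 \cdot 0 \cdot 1 = 0 \cdot 1 = 0$)
$R{\left(g \right)} = - \frac{2}{163}$ ($R{\left(g \right)} = 2 \left(- \frac{1}{163} + 0\right) = 2 \left(- \frac{1}{163}\right) = - \frac{2}{163}$)
$\frac{R{\left(\frac{636}{-368} \right)}}{-542973} = - \frac{2}{163 \left(-542973\right)} = \left(- \frac{2}{163}\right) \left(- \frac{1}{542973}\right) = \frac{2}{88504599}$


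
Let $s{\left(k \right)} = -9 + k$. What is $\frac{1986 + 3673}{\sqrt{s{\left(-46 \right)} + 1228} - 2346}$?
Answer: $- \frac{11318}{4691} - \frac{5659 \sqrt{1173}}{5502543} \approx -2.4479$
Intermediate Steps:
$\frac{1986 + 3673}{\sqrt{s{\left(-46 \right)} + 1228} - 2346} = \frac{1986 + 3673}{\sqrt{\left(-9 - 46\right) + 1228} - 2346} = \frac{5659}{\sqrt{-55 + 1228} - 2346} = \frac{5659}{\sqrt{1173} - 2346} = \frac{5659}{-2346 + \sqrt{1173}}$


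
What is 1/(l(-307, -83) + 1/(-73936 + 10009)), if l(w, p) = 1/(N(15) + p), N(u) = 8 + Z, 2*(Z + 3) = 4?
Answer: -4858452/64003 ≈ -75.910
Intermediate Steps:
Z = -1 (Z = -3 + (1/2)*4 = -3 + 2 = -1)
N(u) = 7 (N(u) = 8 - 1 = 7)
l(w, p) = 1/(7 + p)
1/(l(-307, -83) + 1/(-73936 + 10009)) = 1/(1/(7 - 83) + 1/(-73936 + 10009)) = 1/(1/(-76) + 1/(-63927)) = 1/(-1/76 - 1/63927) = 1/(-64003/4858452) = -4858452/64003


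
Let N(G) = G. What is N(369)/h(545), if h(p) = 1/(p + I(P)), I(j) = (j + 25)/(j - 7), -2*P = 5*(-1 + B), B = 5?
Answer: 3413250/17 ≈ 2.0078e+5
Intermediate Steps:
P = -10 (P = -5*(-1 + 5)/2 = -5*4/2 = -½*20 = -10)
I(j) = (25 + j)/(-7 + j)
h(p) = 1/(-15/17 + p) (h(p) = 1/(p + (25 - 10)/(-7 - 10)) = 1/(p + 15/(-17)) = 1/(p - 1/17*15) = 1/(p - 15/17) = 1/(-15/17 + p))
N(369)/h(545) = 369/((17/(-15 + 17*545))) = 369/((17/(-15 + 9265))) = 369/((17/9250)) = 369/((17*(1/9250))) = 369/(17/9250) = 369*(9250/17) = 3413250/17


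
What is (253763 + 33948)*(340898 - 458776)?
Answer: -33914797258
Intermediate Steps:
(253763 + 33948)*(340898 - 458776) = 287711*(-117878) = -33914797258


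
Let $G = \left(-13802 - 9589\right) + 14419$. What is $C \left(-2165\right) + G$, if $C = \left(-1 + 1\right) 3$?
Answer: $-8972$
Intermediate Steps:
$C = 0$ ($C = 0 \cdot 3 = 0$)
$G = -8972$ ($G = \left(-13802 - 9589\right) + 14419 = -23391 + 14419 = -8972$)
$C \left(-2165\right) + G = 0 \left(-2165\right) - 8972 = 0 - 8972 = -8972$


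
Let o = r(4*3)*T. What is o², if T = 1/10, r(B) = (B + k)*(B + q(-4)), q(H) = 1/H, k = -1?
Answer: 267289/1600 ≈ 167.06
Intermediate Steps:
r(B) = (-1 + B)*(-¼ + B) (r(B) = (B - 1)*(B + 1/(-4)) = (-1 + B)*(B - ¼) = (-1 + B)*(-¼ + B))
T = ⅒ ≈ 0.10000
o = 517/40 (o = (¼ + (4*3)² - 5*3)*(⅒) = (¼ + 12² - 5/4*12)*(⅒) = (¼ + 144 - 15)*(⅒) = (517/4)*(⅒) = 517/40 ≈ 12.925)
o² = (517/40)² = 267289/1600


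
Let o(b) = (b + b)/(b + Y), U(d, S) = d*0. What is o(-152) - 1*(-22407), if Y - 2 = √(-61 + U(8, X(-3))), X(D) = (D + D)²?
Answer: 505569927/22561 + 304*I*√61/22561 ≈ 22409.0 + 0.10524*I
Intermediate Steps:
X(D) = 4*D² (X(D) = (2*D)² = 4*D²)
U(d, S) = 0
Y = 2 + I*√61 (Y = 2 + √(-61 + 0) = 2 + √(-61) = 2 + I*√61 ≈ 2.0 + 7.8102*I)
o(b) = 2*b/(2 + b + I*√61) (o(b) = (b + b)/(b + (2 + I*√61)) = (2*b)/(2 + b + I*√61) = 2*b/(2 + b + I*√61))
o(-152) - 1*(-22407) = 2*(-152)/(2 - 152 + I*√61) - 1*(-22407) = 2*(-152)/(-150 + I*√61) + 22407 = -304/(-150 + I*√61) + 22407 = 22407 - 304/(-150 + I*√61)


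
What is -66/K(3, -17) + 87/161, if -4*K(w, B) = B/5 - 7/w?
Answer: -315039/6923 ≈ -45.506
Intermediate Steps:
K(w, B) = -B/20 + 7/(4*w) (K(w, B) = -(B/5 - 7/w)/4 = -(-7/w + B/5)/4 = -B/20 + 7/(4*w))
-66/K(3, -17) + 87/161 = -66*60/(35 - 1*(-17)*3) + 87/161 = -66*60/(35 + 51) + 87*(1/161) = -66/((1/20)*(⅓)*86) + 87/161 = -66/43/30 + 87/161 = -66*30/43 + 87/161 = -1980/43 + 87/161 = -315039/6923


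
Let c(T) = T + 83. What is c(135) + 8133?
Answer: 8351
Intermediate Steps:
c(T) = 83 + T
c(135) + 8133 = (83 + 135) + 8133 = 218 + 8133 = 8351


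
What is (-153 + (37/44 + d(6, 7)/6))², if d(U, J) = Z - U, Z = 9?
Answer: 44528929/1936 ≈ 23000.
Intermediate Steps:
d(U, J) = 9 - U
(-153 + (37/44 + d(6, 7)/6))² = (-153 + (37/44 + (9 - 1*6)/6))² = (-153 + (37*(1/44) + (9 - 6)*(⅙)))² = (-153 + (37/44 + 3*(⅙)))² = (-153 + (37/44 + ½))² = (-153 + 59/44)² = (-6673/44)² = 44528929/1936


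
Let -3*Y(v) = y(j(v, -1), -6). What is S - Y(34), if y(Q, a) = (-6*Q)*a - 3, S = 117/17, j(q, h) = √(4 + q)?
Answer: 100/17 + 12*√38 ≈ 79.855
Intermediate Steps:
S = 117/17 (S = 117*(1/17) = 117/17 ≈ 6.8824)
y(Q, a) = -3 - 6*Q*a (y(Q, a) = -6*Q*a - 3 = -3 - 6*Q*a)
Y(v) = 1 - 12*√(4 + v) (Y(v) = -(-3 - 6*√(4 + v)*(-6))/3 = -(-3 + 36*√(4 + v))/3 = 1 - 12*√(4 + v))
S - Y(34) = 117/17 - (1 - 12*√(4 + 34)) = 117/17 - (1 - 12*√38) = 117/17 + (-1 + 12*√38) = 100/17 + 12*√38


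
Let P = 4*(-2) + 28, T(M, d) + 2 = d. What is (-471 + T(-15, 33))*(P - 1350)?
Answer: 585200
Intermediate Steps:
T(M, d) = -2 + d
P = 20 (P = -8 + 28 = 20)
(-471 + T(-15, 33))*(P - 1350) = (-471 + (-2 + 33))*(20 - 1350) = (-471 + 31)*(-1330) = -440*(-1330) = 585200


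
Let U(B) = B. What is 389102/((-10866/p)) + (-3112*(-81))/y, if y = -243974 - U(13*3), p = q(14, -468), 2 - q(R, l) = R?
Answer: 189435390260/441907543 ≈ 428.68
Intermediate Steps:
q(R, l) = 2 - R
p = -12 (p = 2 - 1*14 = 2 - 14 = -12)
y = -244013 (y = -243974 - 13*3 = -243974 - 1*39 = -243974 - 39 = -244013)
389102/((-10866/p)) + (-3112*(-81))/y = 389102/((-10866/(-12))) - 3112*(-81)/(-244013) = 389102/((-10866*(-1/12))) + 252072*(-1/244013) = 389102/(1811/2) - 252072/244013 = 389102*(2/1811) - 252072/244013 = 778204/1811 - 252072/244013 = 189435390260/441907543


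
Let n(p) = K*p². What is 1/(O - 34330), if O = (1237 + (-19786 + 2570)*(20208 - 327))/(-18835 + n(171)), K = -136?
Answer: -3995611/136827055571 ≈ -2.9202e-5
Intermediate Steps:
n(p) = -136*p²
O = 342270059/3995611 (O = (1237 + (-19786 + 2570)*(20208 - 327))/(-18835 - 136*171²) = (1237 - 17216*19881)/(-18835 - 136*29241) = (1237 - 342271296)/(-18835 - 3976776) = -342270059/(-3995611) = -342270059*(-1/3995611) = 342270059/3995611 ≈ 85.661)
1/(O - 34330) = 1/(342270059/3995611 - 34330) = 1/(-136827055571/3995611) = -3995611/136827055571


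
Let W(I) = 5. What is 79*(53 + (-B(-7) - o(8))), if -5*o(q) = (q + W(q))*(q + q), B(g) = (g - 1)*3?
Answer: 46847/5 ≈ 9369.4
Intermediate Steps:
B(g) = -3 + 3*g (B(g) = (-1 + g)*3 = -3 + 3*g)
o(q) = -2*q*(5 + q)/5 (o(q) = -(q + 5)*(q + q)/5 = -(5 + q)*2*q/5 = -2*q*(5 + q)/5)
79*(53 + (-B(-7) - o(8))) = 79*(53 + (-(-3 + 3*(-7)) - (-2)*8*(5 + 8)/5)) = 79*(53 + (-(-3 - 21) - (-2)*8*13/5)) = 79*(53 + (-1*(-24) - 1*(-208/5))) = 79*(53 + (24 + 208/5)) = 79*(53 + 328/5) = 79*(593/5) = 46847/5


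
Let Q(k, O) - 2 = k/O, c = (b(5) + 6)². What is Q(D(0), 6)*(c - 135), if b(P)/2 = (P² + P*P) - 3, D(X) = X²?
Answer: 19730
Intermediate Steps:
b(P) = -6 + 4*P² (b(P) = 2*((P² + P*P) - 3) = 2*((P² + P²) - 3) = 2*(2*P² - 3) = 2*(-3 + 2*P²) = -6 + 4*P²)
c = 10000 (c = ((-6 + 4*5²) + 6)² = ((-6 + 4*25) + 6)² = ((-6 + 100) + 6)² = (94 + 6)² = 100² = 10000)
Q(k, O) = 2 + k/O
Q(D(0), 6)*(c - 135) = (2 + 0²/6)*(10000 - 135) = (2 + 0*(⅙))*9865 = (2 + 0)*9865 = 2*9865 = 19730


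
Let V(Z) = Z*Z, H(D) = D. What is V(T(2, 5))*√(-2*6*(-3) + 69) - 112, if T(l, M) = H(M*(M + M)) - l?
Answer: -112 + 2304*√105 ≈ 23497.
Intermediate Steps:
T(l, M) = -l + 2*M² (T(l, M) = M*(M + M) - l = M*(2*M) - l = 2*M² - l = -l + 2*M²)
V(Z) = Z²
V(T(2, 5))*√(-2*6*(-3) + 69) - 112 = (-1*2 + 2*5²)²*√(-2*6*(-3) + 69) - 112 = (-2 + 2*25)²*√(-12*(-3) + 69) - 112 = (-2 + 50)²*√(36 + 69) - 112 = 48²*√105 - 112 = 2304*√105 - 112 = -112 + 2304*√105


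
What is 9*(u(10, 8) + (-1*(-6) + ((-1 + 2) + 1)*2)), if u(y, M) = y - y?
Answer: 90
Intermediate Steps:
u(y, M) = 0
9*(u(10, 8) + (-1*(-6) + ((-1 + 2) + 1)*2)) = 9*(0 + (-1*(-6) + ((-1 + 2) + 1)*2)) = 9*(0 + (6 + (1 + 1)*2)) = 9*(0 + (6 + 2*2)) = 9*(0 + (6 + 4)) = 9*(0 + 10) = 9*10 = 90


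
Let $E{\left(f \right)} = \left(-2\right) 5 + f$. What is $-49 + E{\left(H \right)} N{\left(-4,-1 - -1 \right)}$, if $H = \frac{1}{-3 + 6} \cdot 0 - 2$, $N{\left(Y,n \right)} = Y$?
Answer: $-1$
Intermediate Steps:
$H = -2$ ($H = \frac{1}{3} \cdot 0 - 2 = 0 - 2 = -2$)
$E{\left(f \right)} = -10 + f$
$-49 + E{\left(H \right)} N{\left(-4,-1 - -1 \right)} = -49 + \left(-10 - 2\right) \left(-4\right) = -49 - -48 = -49 + 48 = -1$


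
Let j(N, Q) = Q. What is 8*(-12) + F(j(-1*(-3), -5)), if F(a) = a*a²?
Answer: -221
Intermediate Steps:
F(a) = a³
8*(-12) + F(j(-1*(-3), -5)) = 8*(-12) + (-5)³ = -96 - 125 = -221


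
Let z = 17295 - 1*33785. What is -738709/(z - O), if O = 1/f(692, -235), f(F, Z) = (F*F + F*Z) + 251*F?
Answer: 361920132624/8079044641 ≈ 44.797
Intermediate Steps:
f(F, Z) = F² + 251*F + F*Z (f(F, Z) = (F² + F*Z) + 251*F = F² + 251*F + F*Z)
z = -16490 (z = 17295 - 33785 = -16490)
O = 1/489936 (O = 1/(692*(251 + 692 - 235)) = 1/(692*708) = 1/489936 ≈ 2.0411e-6)
-738709/(z - O) = -738709/(-16490 - 1*1/489936) = -738709/(-16490 - 1/489936) = -738709/(-8079044641/489936) = -738709*(-489936/8079044641) = 361920132624/8079044641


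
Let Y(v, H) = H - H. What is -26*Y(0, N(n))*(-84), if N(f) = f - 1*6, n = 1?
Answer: 0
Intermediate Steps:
N(f) = -6 + f (N(f) = f - 6 = -6 + f)
Y(v, H) = 0
-26*Y(0, N(n))*(-84) = -26*0*(-84) = 0*(-84) = 0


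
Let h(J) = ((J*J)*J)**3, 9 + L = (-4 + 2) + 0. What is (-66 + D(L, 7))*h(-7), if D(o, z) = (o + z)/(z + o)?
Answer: 2622984455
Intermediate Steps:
L = -11 (L = -9 + ((-4 + 2) + 0) = -9 + (-2 + 0) = -9 - 2 = -11)
D(o, z) = 1 (D(o, z) = (o + z)/(o + z) = 1)
h(J) = J**9 (h(J) = (J**2*J)**3 = (J**3)**3 = J**9)
(-66 + D(L, 7))*h(-7) = (-66 + 1)*(-7)**9 = -65*(-40353607) = 2622984455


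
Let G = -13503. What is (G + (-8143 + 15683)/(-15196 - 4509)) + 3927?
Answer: -37740524/3941 ≈ -9576.4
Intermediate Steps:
(G + (-8143 + 15683)/(-15196 - 4509)) + 3927 = (-13503 + (-8143 + 15683)/(-15196 - 4509)) + 3927 = (-13503 + 7540/(-19705)) + 3927 = (-13503 + 7540*(-1/19705)) + 3927 = (-13503 - 1508/3941) + 3927 = -53216831/3941 + 3927 = -37740524/3941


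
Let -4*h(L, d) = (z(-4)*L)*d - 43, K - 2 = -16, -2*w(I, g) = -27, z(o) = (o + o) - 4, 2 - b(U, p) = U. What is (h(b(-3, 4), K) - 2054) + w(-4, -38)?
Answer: -8959/4 ≈ -2239.8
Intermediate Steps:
b(U, p) = 2 - U
z(o) = -4 + 2*o (z(o) = 2*o - 4 = -4 + 2*o)
w(I, g) = 27/2 (w(I, g) = -½*(-27) = 27/2)
K = -14 (K = 2 - 16 = -14)
h(L, d) = 43/4 + 3*L*d (h(L, d) = -(((-4 + 2*(-4))*L)*d - 43)/4 = -(((-4 - 8)*L)*d - 43)/4 = -((-12*L)*d - 43)/4 = -(-12*L*d - 43)/4 = -(-43 - 12*L*d)/4 = 43/4 + 3*L*d)
(h(b(-3, 4), K) - 2054) + w(-4, -38) = ((43/4 + 3*(2 - 1*(-3))*(-14)) - 2054) + 27/2 = ((43/4 + 3*(2 + 3)*(-14)) - 2054) + 27/2 = ((43/4 + 3*5*(-14)) - 2054) + 27/2 = ((43/4 - 210) - 2054) + 27/2 = (-797/4 - 2054) + 27/2 = -9013/4 + 27/2 = -8959/4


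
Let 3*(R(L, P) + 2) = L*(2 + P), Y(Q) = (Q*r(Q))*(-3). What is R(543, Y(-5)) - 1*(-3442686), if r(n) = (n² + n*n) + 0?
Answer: 3578796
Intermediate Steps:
r(n) = 2*n² (r(n) = (n² + n²) + 0 = 2*n² + 0 = 2*n²)
Y(Q) = -6*Q³ (Y(Q) = (Q*(2*Q²))*(-3) = (2*Q³)*(-3) = -6*Q³)
R(L, P) = -2 + L*(2 + P)/3 (R(L, P) = -2 + (L*(2 + P))/3 = -2 + L*(2 + P)/3)
R(543, Y(-5)) - 1*(-3442686) = (-2 + (⅔)*543 + (⅓)*543*(-6*(-5)³)) - 1*(-3442686) = (-2 + 362 + (⅓)*543*(-6*(-125))) + 3442686 = (-2 + 362 + (⅓)*543*750) + 3442686 = (-2 + 362 + 135750) + 3442686 = 136110 + 3442686 = 3578796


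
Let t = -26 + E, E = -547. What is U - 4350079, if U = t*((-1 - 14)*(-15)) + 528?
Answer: -4478476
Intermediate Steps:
t = -573 (t = -26 - 547 = -573)
U = -128397 (U = -573*(-1 - 14)*(-15) + 528 = -(-8595)*(-15) + 528 = -573*225 + 528 = -128925 + 528 = -128397)
U - 4350079 = -128397 - 4350079 = -4478476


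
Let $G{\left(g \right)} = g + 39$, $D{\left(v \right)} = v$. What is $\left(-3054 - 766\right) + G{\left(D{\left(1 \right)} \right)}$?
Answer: $-3780$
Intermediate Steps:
$G{\left(g \right)} = 39 + g$
$\left(-3054 - 766\right) + G{\left(D{\left(1 \right)} \right)} = \left(-3054 - 766\right) + \left(39 + 1\right) = -3820 + 40 = -3780$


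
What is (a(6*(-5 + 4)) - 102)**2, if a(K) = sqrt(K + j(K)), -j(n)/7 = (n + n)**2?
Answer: 9390 - 2652*I*sqrt(6) ≈ 9390.0 - 6496.0*I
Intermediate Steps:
j(n) = -28*n**2 (j(n) = -7*(n + n)**2 = -7*4*n**2 = -28*n**2)
a(K) = sqrt(K - 28*K**2)
(a(6*(-5 + 4)) - 102)**2 = (sqrt((6*(-5 + 4))*(1 - 168*(-5 + 4))) - 102)**2 = (sqrt((6*(-1))*(1 - 168*(-1))) - 102)**2 = (sqrt(-6*(1 - 28*(-6))) - 102)**2 = (sqrt(-6*(1 + 168)) - 102)**2 = (sqrt(-6*169) - 102)**2 = (sqrt(-1014) - 102)**2 = (13*I*sqrt(6) - 102)**2 = (-102 + 13*I*sqrt(6))**2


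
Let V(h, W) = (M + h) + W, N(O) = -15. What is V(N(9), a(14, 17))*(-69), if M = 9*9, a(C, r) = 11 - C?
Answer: -4347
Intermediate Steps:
M = 81
V(h, W) = 81 + W + h (V(h, W) = (81 + h) + W = 81 + W + h)
V(N(9), a(14, 17))*(-69) = (81 + (11 - 1*14) - 15)*(-69) = (81 + (11 - 14) - 15)*(-69) = (81 - 3 - 15)*(-69) = 63*(-69) = -4347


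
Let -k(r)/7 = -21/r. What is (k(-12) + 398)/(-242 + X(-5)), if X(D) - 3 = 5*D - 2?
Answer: -1543/1064 ≈ -1.4502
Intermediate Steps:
k(r) = 147/r (k(r) = -(-147)/r = 147/r)
X(D) = 1 + 5*D (X(D) = 3 + (5*D - 2) = 3 + (-2 + 5*D) = 1 + 5*D)
(k(-12) + 398)/(-242 + X(-5)) = (147/(-12) + 398)/(-242 + (1 + 5*(-5))) = (147*(-1/12) + 398)/(-242 + (1 - 25)) = (-49/4 + 398)/(-242 - 24) = (1543/4)/(-266) = (1543/4)*(-1/266) = -1543/1064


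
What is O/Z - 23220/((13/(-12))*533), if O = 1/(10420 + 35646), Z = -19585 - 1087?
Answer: 265342282714351/6598322843008 ≈ 40.214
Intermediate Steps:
Z = -20672
O = 1/46066 ≈ 2.1708e-5
O/Z - 23220/((13/(-12))*533) = (1/46066)/(-20672) - 23220/((13/(-12))*533) = (1/46066)*(-1/20672) - 23220/((13*(-1/12))*533) = -1/952276352 - 23220/((-13/12*533)) = -1/952276352 - 23220/(-6929/12) = -1/952276352 - 23220*(-12/6929) = -1/952276352 + 278640/6929 = 265342282714351/6598322843008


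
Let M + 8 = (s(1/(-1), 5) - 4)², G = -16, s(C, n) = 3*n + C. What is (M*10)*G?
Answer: -14720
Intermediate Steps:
s(C, n) = C + 3*n
M = 92 (M = -8 + ((1/(-1) + 3*5) - 4)² = -8 + ((1*(-1) + 15) - 4)² = -8 + ((-1 + 15) - 4)² = -8 + (14 - 4)² = -8 + 10² = -8 + 100 = 92)
(M*10)*G = (92*10)*(-16) = 920*(-16) = -14720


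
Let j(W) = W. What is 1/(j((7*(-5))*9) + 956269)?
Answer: 1/955954 ≈ 1.0461e-6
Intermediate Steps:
1/(j((7*(-5))*9) + 956269) = 1/((7*(-5))*9 + 956269) = 1/(-35*9 + 956269) = 1/(-315 + 956269) = 1/955954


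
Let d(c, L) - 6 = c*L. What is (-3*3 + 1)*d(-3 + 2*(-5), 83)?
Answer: 8584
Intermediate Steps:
d(c, L) = 6 + L*c (d(c, L) = 6 + c*L = 6 + L*c)
(-3*3 + 1)*d(-3 + 2*(-5), 83) = (-3*3 + 1)*(6 + 83*(-3 + 2*(-5))) = (-9 + 1)*(6 + 83*(-3 - 10)) = -8*(6 + 83*(-13)) = -8*(6 - 1079) = -8*(-1073) = 8584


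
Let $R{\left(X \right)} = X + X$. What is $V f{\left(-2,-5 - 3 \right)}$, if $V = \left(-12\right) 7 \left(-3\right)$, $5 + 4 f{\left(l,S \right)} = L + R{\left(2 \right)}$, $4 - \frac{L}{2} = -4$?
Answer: $945$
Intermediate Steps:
$L = 16$ ($L = 8 - -8 = 8 + 8 = 16$)
$R{\left(X \right)} = 2 X$
$f{\left(l,S \right)} = \frac{15}{4}$ ($f{\left(l,S \right)} = - \frac{5}{4} + \frac{16 + 2 \cdot 2}{4} = - \frac{5}{4} + \frac{16 + 4}{4} = - \frac{5}{4} + \frac{1}{4} \cdot 20 = - \frac{5}{4} + 5 = \frac{15}{4}$)
$V = 252$ ($V = \left(-84\right) \left(-3\right) = 252$)
$V f{\left(-2,-5 - 3 \right)} = 252 \cdot \frac{15}{4} = 945$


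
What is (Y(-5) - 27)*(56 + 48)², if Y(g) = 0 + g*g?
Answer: -21632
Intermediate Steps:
Y(g) = g² (Y(g) = 0 + g² = g²)
(Y(-5) - 27)*(56 + 48)² = ((-5)² - 27)*(56 + 48)² = (25 - 27)*104² = -2*10816 = -21632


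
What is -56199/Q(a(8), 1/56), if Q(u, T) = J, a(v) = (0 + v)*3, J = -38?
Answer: 56199/38 ≈ 1478.9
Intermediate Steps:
a(v) = 3*v (a(v) = v*3 = 3*v)
Q(u, T) = -38
-56199/Q(a(8), 1/56) = -56199/(-38) = -56199*(-1/38) = 56199/38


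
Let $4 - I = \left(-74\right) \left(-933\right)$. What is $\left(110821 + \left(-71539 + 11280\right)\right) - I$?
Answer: $119600$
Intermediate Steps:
$I = -69038$ ($I = 4 - \left(-74\right) \left(-933\right) = 4 - 69042 = -69038$)
$\left(110821 + \left(-71539 + 11280\right)\right) - I = \left(110821 + \left(-71539 + 11280\right)\right) - -69038 = \left(110821 - 60259\right) + 69038 = 50562 + 69038 = 119600$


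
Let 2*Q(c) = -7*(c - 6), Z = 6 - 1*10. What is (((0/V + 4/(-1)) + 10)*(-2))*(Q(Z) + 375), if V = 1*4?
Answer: -4920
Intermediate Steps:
V = 4
Z = -4 (Z = 6 - 10 = -4)
Q(c) = 21 - 7*c/2 (Q(c) = (-7*(c - 6))/2 = (-7*(-6 + c))/2 = (42 - 7*c)/2 = 21 - 7*c/2)
(((0/V + 4/(-1)) + 10)*(-2))*(Q(Z) + 375) = (((0/4 + 4/(-1)) + 10)*(-2))*((21 - 7/2*(-4)) + 375) = (((0*(¼) + 4*(-1)) + 10)*(-2))*((21 + 14) + 375) = (((0 - 4) + 10)*(-2))*(35 + 375) = ((-4 + 10)*(-2))*410 = (6*(-2))*410 = -12*410 = -4920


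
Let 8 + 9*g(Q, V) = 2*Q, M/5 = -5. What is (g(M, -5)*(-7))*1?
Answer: 406/9 ≈ 45.111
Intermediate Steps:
M = -25 (M = 5*(-5) = -25)
g(Q, V) = -8/9 + 2*Q/9 (g(Q, V) = -8/9 + (2*Q)/9 = -8/9 + 2*Q/9)
(g(M, -5)*(-7))*1 = ((-8/9 + (2/9)*(-25))*(-7))*1 = ((-8/9 - 50/9)*(-7))*1 = -58/9*(-7)*1 = (406/9)*1 = 406/9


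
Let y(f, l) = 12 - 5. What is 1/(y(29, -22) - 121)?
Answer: -1/114 ≈ -0.0087719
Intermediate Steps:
y(f, l) = 7
1/(y(29, -22) - 121) = 1/(7 - 121) = 1/(-114) = -1/114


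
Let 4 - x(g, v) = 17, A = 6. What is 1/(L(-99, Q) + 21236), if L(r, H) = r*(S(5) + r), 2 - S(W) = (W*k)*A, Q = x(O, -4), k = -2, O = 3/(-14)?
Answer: 1/24899 ≈ 4.0162e-5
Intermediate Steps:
O = -3/14 (O = 3*(-1/14) = -3/14 ≈ -0.21429)
x(g, v) = -13 (x(g, v) = 4 - 1*17 = 4 - 17 = -13)
Q = -13
S(W) = 2 + 12*W (S(W) = 2 - W*(-2)*6 = 2 - (-2*W)*6 = 2 - (-12)*W = 2 + 12*W)
L(r, H) = r*(62 + r) (L(r, H) = r*((2 + 12*5) + r) = r*((2 + 60) + r) = r*(62 + r))
1/(L(-99, Q) + 21236) = 1/(-99*(62 - 99) + 21236) = 1/(-99*(-37) + 21236) = 1/(3663 + 21236) = 1/24899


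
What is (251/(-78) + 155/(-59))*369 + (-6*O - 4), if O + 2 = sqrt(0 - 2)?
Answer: -3296305/1534 - 6*I*sqrt(2) ≈ -2148.8 - 8.4853*I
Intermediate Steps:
O = -2 + I*sqrt(2) (O = -2 + sqrt(0 - 2) = -2 + sqrt(-2) = -2 + I*sqrt(2) ≈ -2.0 + 1.4142*I)
(251/(-78) + 155/(-59))*369 + (-6*O - 4) = (251/(-78) + 155/(-59))*369 + (-6*(-2 + I*sqrt(2)) - 4) = (251*(-1/78) + 155*(-1/59))*369 + ((12 - 6*I*sqrt(2)) - 4) = (-251/78 - 155/59)*369 + (8 - 6*I*sqrt(2)) = -26899/4602*369 + (8 - 6*I*sqrt(2)) = -3308577/1534 + (8 - 6*I*sqrt(2)) = -3296305/1534 - 6*I*sqrt(2)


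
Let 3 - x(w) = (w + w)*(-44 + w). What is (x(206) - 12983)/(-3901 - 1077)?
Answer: 2098/131 ≈ 16.015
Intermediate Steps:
x(w) = 3 - 2*w*(-44 + w) (x(w) = 3 - (w + w)*(-44 + w) = 3 - 2*w*(-44 + w))
(x(206) - 12983)/(-3901 - 1077) = ((3 - 2*206² + 88*206) - 12983)/(-3901 - 1077) = ((3 - 2*42436 + 18128) - 12983)/(-4978) = ((3 - 84872 + 18128) - 12983)*(-1/4978) = (-66741 - 12983)*(-1/4978) = -79724*(-1/4978) = 2098/131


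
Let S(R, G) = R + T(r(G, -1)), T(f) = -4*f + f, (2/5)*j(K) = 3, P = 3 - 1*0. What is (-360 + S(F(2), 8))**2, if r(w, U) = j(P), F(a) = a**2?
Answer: 573049/4 ≈ 1.4326e+5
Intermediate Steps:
P = 3 (P = 3 + 0 = 3)
j(K) = 15/2 (j(K) = (5/2)*3 = 15/2)
r(w, U) = 15/2
T(f) = -3*f
S(R, G) = -45/2 + R (S(R, G) = R - 3*15/2 = R - 45/2 = -45/2 + R)
(-360 + S(F(2), 8))**2 = (-360 + (-45/2 + 2**2))**2 = (-360 + (-45/2 + 4))**2 = (-360 - 37/2)**2 = (-757/2)**2 = 573049/4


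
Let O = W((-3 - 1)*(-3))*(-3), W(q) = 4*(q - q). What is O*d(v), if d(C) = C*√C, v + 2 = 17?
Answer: 0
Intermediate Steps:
v = 15 (v = -2 + 17 = 15)
d(C) = C^(3/2)
W(q) = 0 (W(q) = 4*0 = 0)
O = 0 (O = 0*(-3) = 0)
O*d(v) = 0*15^(3/2) = 0*(15*√15) = 0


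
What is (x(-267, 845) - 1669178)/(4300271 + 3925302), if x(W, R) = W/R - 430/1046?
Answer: -737668500746/3635168603755 ≈ -0.20293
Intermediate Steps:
x(W, R) = -215/523 + W/R (x(W, R) = W/R - 430*1/1046 = W/R - 215/523 = -215/523 + W/R)
(x(-267, 845) - 1669178)/(4300271 + 3925302) = ((-215/523 - 267/845) - 1669178)/(4300271 + 3925302) = ((-215/523 - 267*1/845) - 1669178)/8225573 = ((-215/523 - 267/845) - 1669178)*(1/8225573) = (-321316/441935 - 1669178)*(1/8225573) = -737668500746/441935*1/8225573 = -737668500746/3635168603755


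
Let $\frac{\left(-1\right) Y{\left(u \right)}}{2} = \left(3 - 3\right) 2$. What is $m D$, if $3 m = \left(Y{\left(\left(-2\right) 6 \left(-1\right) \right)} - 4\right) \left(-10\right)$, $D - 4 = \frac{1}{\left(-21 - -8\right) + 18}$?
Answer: $56$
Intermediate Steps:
$D = \frac{21}{5}$ ($D = 4 + \frac{1}{\left(-21 - -8\right) + 18} = 4 + \frac{1}{\left(-21 + 8\right) + 18} = 4 + \frac{1}{-13 + 18} = 4 + \frac{1}{5} = \frac{21}{5} \approx 4.2$)
$Y{\left(u \right)} = 0$ ($Y{\left(u \right)} = - 2 \left(3 - 3\right) 2 = - 2 \cdot 0 \cdot 2 = \left(-2\right) 0 = 0$)
$m = \frac{40}{3}$ ($m = \frac{\left(0 - 4\right) \left(-10\right)}{3} = \frac{\left(-4\right) \left(-10\right)}{3} = \frac{1}{3} \cdot 40 = \frac{40}{3} \approx 13.333$)
$m D = \frac{40}{3} \cdot \frac{21}{5} = 56$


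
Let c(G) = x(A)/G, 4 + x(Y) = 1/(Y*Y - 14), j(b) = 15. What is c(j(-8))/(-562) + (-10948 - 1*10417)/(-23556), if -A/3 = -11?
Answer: 32286039749/35578393500 ≈ 0.90746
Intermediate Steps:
A = 33 (A = -3*(-11) = 33)
x(Y) = -4 + 1/(-14 + Y**2) (x(Y) = -4 + 1/(Y*Y - 14) = -4 + 1/(Y**2 - 14) = -4 + 1/(-14 + Y**2))
c(G) = -4299/(1075*G) (c(G) = ((57 - 4*33**2)/(-14 + 33**2))/G = ((57 - 4*1089)/(-14 + 1089))/G = ((57 - 4356)/1075)/G = ((1/1075)*(-4299))/G = -4299/(1075*G))
c(j(-8))/(-562) + (-10948 - 1*10417)/(-23556) = -4299/1075/15/(-562) + (-10948 - 1*10417)/(-23556) = -4299/1075*1/15*(-1/562) + (-10948 - 10417)*(-1/23556) = -1433/5375*(-1/562) - 21365*(-1/23556) = 1433/3020750 + 21365/23556 = 32286039749/35578393500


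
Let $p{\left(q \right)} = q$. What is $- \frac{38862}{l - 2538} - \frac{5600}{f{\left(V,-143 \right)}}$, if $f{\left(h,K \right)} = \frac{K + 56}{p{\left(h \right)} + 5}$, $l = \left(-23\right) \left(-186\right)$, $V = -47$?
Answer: $- \frac{790477}{290} \approx -2725.8$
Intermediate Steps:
$l = 4278$
$f{\left(h,K \right)} = \frac{56 + K}{5 + h}$ ($f{\left(h,K \right)} = \frac{K + 56}{h + 5} = \frac{56 + K}{5 + h}$)
$- \frac{38862}{l - 2538} - \frac{5600}{f{\left(V,-143 \right)}} = - \frac{38862}{4278 - 2538} - \frac{5600}{\frac{1}{5 - 47} \left(56 - 143\right)} = - \frac{38862}{1740} - \frac{5600}{\frac{1}{-42} \left(-87\right)} = \left(-38862\right) \frac{1}{1740} - \frac{5600}{\left(- \frac{1}{42}\right) \left(-87\right)} = - \frac{6477}{290} - \frac{5600}{\frac{29}{14}} = - \frac{6477}{290} - \frac{78400}{29} = - \frac{790477}{290}$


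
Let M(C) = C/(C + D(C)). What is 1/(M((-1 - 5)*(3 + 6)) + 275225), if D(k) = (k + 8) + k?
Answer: 77/21192352 ≈ 3.6334e-6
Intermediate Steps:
D(k) = 8 + 2*k (D(k) = (8 + k) + k = 8 + 2*k)
M(C) = C/(8 + 3*C) (M(C) = C/(C + (8 + 2*C)) = C/(8 + 3*C))
1/(M((-1 - 5)*(3 + 6)) + 275225) = 1/(((-1 - 5)*(3 + 6))/(8 + 3*((-1 - 5)*(3 + 6))) + 275225) = 1/((-6*9)/(8 + 3*(-6*9)) + 275225) = 1/(-54/(8 + 3*(-54)) + 275225) = 1/(-54/(8 - 162) + 275225) = 1/(-54/(-154) + 275225) = 1/(-54*(-1/154) + 275225) = 1/(27/77 + 275225) = 1/(21192352/77) = 77/21192352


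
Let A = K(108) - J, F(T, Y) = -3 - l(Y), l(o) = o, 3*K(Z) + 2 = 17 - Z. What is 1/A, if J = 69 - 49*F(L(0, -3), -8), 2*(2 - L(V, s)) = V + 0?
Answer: 1/145 ≈ 0.0068966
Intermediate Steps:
K(Z) = 5 - Z/3 (K(Z) = -⅔ + (17 - Z)/3 = -⅔ + (17/3 - Z/3) = 5 - Z/3)
L(V, s) = 2 - V/2 (L(V, s) = 2 - (V + 0)/2 = 2 - V/2)
F(T, Y) = -3 - Y
J = -176 (J = 69 - 49*(-3 - 1*(-8)) = 69 - 49*(-3 + 8) = 69 - 49*5 = 69 - 245 = -176)
A = 145 (A = (5 - ⅓*108) - 1*(-176) = (5 - 36) + 176 = -31 + 176 = 145)
1/A = 1/145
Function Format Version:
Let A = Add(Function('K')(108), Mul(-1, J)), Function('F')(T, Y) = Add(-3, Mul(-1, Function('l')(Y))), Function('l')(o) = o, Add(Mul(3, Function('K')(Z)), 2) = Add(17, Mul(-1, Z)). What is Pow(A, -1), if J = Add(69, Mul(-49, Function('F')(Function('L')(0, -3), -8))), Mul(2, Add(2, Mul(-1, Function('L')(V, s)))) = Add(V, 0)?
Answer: Rational(1, 145) ≈ 0.0068966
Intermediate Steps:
Function('K')(Z) = Add(5, Mul(Rational(-1, 3), Z)) (Function('K')(Z) = Add(Rational(-2, 3), Mul(Rational(1, 3), Add(17, Mul(-1, Z)))) = Add(Rational(-2, 3), Add(Rational(17, 3), Mul(Rational(-1, 3), Z))) = Add(5, Mul(Rational(-1, 3), Z)))
Function('L')(V, s) = Add(2, Mul(Rational(-1, 2), V)) (Function('L')(V, s) = Add(2, Mul(Rational(-1, 2), Add(V, 0))) = Add(2, Mul(Rational(-1, 2), V)))
Function('F')(T, Y) = Add(-3, Mul(-1, Y))
J = -176 (J = Add(69, Mul(-49, Add(-3, Mul(-1, -8)))) = Add(69, Mul(-49, Add(-3, 8))) = Add(69, Mul(-49, 5)) = Add(69, -245) = -176)
A = 145 (A = Add(Add(5, Mul(Rational(-1, 3), 108)), Mul(-1, -176)) = Add(Add(5, -36), 176) = Add(-31, 176) = 145)
Pow(A, -1) = Pow(145, -1) = Rational(1, 145)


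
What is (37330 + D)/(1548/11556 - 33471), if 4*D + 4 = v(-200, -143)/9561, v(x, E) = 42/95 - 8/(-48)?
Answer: -87069950770369/78070847261280 ≈ -1.1153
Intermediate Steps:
v(x, E) = 347/570 (v(x, E) = 42*(1/95) - 8*(-1/48) = 42/95 + ⅙ = 347/570)
D = -21798733/21799080 (D = -1 + ((347/570)/9561)/4 = -1 + ((347/570)*(1/9561))/4 = -1 + (¼)*(347/5449770) = -1 + 347/21799080 = -21798733/21799080 ≈ -0.99998)
(37330 + D)/(1548/11556 - 33471) = (37330 - 21798733/21799080)/(1548/11556 - 33471) = 813737857667/(21799080*(1548*(1/11556) - 33471)) = 813737857667/(21799080*(43/321 - 33471)) = 813737857667/(21799080*(-10744148/321)) = (813737857667/21799080)*(-321/10744148) = -87069950770369/78070847261280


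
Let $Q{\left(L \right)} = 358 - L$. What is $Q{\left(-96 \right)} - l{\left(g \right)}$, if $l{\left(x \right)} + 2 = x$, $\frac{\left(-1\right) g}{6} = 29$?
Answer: $630$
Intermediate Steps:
$g = -174$ ($g = \left(-6\right) 29 = -174$)
$l{\left(x \right)} = -2 + x$
$Q{\left(-96 \right)} - l{\left(g \right)} = \left(358 - -96\right) - \left(-2 - 174\right) = \left(358 + 96\right) - -176 = 454 + 176 = 630$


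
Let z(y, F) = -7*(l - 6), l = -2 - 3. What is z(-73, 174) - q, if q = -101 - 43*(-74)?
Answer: -3004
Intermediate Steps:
l = -5
z(y, F) = 77 (z(y, F) = -7*(-5 - 6) = -7*(-11) = 77)
q = 3081 (q = -101 + 3182 = 3081)
z(-73, 174) - q = 77 - 1*3081 = 77 - 3081 = -3004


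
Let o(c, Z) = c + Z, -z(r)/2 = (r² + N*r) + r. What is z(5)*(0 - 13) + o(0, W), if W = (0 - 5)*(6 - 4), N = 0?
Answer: 770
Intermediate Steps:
z(r) = -2*r - 2*r² (z(r) = -2*((r² + 0*r) + r) = -2*((r² + 0) + r) = -2*(r² + r) = -2*(r + r²) = -2*r - 2*r²)
W = -10 (W = -5*2 = -10)
o(c, Z) = Z + c
z(5)*(0 - 13) + o(0, W) = (-2*5*(1 + 5))*(0 - 13) + (-10 + 0) = -2*5*6*(-13) - 10 = -60*(-13) - 10 = 780 - 10 = 770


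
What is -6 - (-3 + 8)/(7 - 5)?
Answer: -17/2 ≈ -8.5000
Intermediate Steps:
-6 - (-3 + 8)/(7 - 5) = -6 - 5/2 = -17/2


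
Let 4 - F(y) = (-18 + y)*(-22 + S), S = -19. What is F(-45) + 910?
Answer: -1669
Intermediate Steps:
F(y) = -734 + 41*y (F(y) = 4 - (-18 + y)*(-22 - 19) = 4 - (-18 + y)*(-41) = 4 - (738 - 41*y) = 4 + (-738 + 41*y) = -734 + 41*y)
F(-45) + 910 = (-734 + 41*(-45)) + 910 = (-734 - 1845) + 910 = -2579 + 910 = -1669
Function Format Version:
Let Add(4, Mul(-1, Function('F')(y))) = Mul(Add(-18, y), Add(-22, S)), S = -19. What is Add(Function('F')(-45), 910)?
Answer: -1669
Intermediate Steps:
Function('F')(y) = Add(-734, Mul(41, y)) (Function('F')(y) = Add(4, Mul(-1, Mul(Add(-18, y), Add(-22, -19)))) = Add(4, Mul(-1, Mul(Add(-18, y), -41))) = Add(4, Mul(-1, Add(738, Mul(-41, y)))) = Add(4, Add(-738, Mul(41, y))) = Add(-734, Mul(41, y)))
Add(Function('F')(-45), 910) = Add(Add(-734, Mul(41, -45)), 910) = Add(Add(-734, -1845), 910) = Add(-2579, 910) = -1669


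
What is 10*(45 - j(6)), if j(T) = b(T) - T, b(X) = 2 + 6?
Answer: 430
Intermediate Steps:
b(X) = 8
j(T) = 8 - T
10*(45 - j(6)) = 10*(45 - (8 - 1*6)) = 10*(45 - (8 - 6)) = 10*(45 - 1*2) = 10*(45 - 2) = 10*43 = 430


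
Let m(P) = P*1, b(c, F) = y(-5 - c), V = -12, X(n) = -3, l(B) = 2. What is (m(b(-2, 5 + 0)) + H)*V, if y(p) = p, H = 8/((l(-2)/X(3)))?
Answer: 180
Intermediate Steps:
H = -12 (H = 8/((2/(-3))) = 8/((2*(-⅓))) = 8/(-⅔) = 8*(-3/2) = -12)
b(c, F) = -5 - c
m(P) = P
(m(b(-2, 5 + 0)) + H)*V = ((-5 - 1*(-2)) - 12)*(-12) = ((-5 + 2) - 12)*(-12) = (-3 - 12)*(-12) = -15*(-12) = 180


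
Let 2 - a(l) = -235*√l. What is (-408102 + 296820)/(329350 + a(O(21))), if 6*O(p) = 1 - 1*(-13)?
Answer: -109952847792/325417833137 + 26151270*√21/325417833137 ≈ -0.33751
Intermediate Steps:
O(p) = 7/3 (O(p) = (1 - 1*(-13))/6 = (1 + 13)/6 = (⅙)*14 = 7/3)
a(l) = 2 + 235*√l (a(l) = 2 - (-235)*√l = 2 + 235*√l)
(-408102 + 296820)/(329350 + a(O(21))) = (-408102 + 296820)/(329350 + (2 + 235*√(7/3))) = -111282/(329350 + (2 + 235*(√21/3))) = -111282/(329350 + (2 + 235*√21/3)) = -111282/(329352 + 235*√21/3)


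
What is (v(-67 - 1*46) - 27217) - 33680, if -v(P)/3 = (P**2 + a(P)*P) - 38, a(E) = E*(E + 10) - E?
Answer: 3884838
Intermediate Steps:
a(E) = -E + E*(10 + E) (a(E) = E*(10 + E) - E = -E + E*(10 + E))
v(P) = 114 - 3*P**2 - 3*P**2*(9 + P) (v(P) = -3*((P**2 + (P*(9 + P))*P) - 38) = -3*((P**2 + P**2*(9 + P)) - 38) = -3*(-38 + P**2 + P**2*(9 + P)) = 114 - 3*P**2 - 3*P**2*(9 + P))
(v(-67 - 1*46) - 27217) - 33680 = ((114 - 30*(-67 - 1*46)**2 - 3*(-67 - 1*46)**3) - 27217) - 33680 = ((114 - 30*(-67 - 46)**2 - 3*(-67 - 46)**3) - 27217) - 33680 = ((114 - 30*(-113)**2 - 3*(-113)**3) - 27217) - 33680 = ((114 - 30*12769 - 3*(-1442897)) - 27217) - 33680 = ((114 - 383070 + 4328691) - 27217) - 33680 = (3945735 - 27217) - 33680 = 3918518 - 33680 = 3884838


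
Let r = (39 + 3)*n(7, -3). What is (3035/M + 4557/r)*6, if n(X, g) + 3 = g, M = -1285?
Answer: -63053/514 ≈ -122.67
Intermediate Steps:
n(X, g) = -3 + g
r = -252 (r = (39 + 3)*(-3 - 3) = 42*(-6) = -252)
(3035/M + 4557/r)*6 = (3035/(-1285) + 4557/(-252))*6 = (3035*(-1/1285) + 4557*(-1/252))*6 = (-607/257 - 217/12)*6 = -63053/3084*6 = -63053/514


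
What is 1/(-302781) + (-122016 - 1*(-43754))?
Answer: -23696246623/302781 ≈ -78262.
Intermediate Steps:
1/(-302781) + (-122016 - 1*(-43754)) = -1/302781 + (-122016 + 43754) = -1/302781 - 78262 = -23696246623/302781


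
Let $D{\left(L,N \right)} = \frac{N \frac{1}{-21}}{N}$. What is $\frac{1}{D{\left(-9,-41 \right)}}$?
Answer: $-21$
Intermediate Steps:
$D{\left(L,N \right)} = - \frac{1}{21}$ ($D{\left(L,N \right)} = \frac{N \left(- \frac{1}{21}\right)}{N} = \frac{\left(- \frac{1}{21}\right) N}{N} = - \frac{1}{21}$)
$\frac{1}{D{\left(-9,-41 \right)}} = \frac{1}{- \frac{1}{21}} = -21$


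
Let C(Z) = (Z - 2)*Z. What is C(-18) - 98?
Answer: 262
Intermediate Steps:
C(Z) = Z*(-2 + Z) (C(Z) = (-2 + Z)*Z = Z*(-2 + Z))
C(-18) - 98 = -18*(-2 - 18) - 98 = -18*(-20) - 98 = 360 - 98 = 262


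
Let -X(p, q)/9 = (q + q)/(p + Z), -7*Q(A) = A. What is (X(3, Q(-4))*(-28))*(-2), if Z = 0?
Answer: -192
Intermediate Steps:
Q(A) = -A/7
X(p, q) = -18*q/p (X(p, q) = -9*(q + q)/(p + 0) = -9*2*q/p = -18*q/p)
(X(3, Q(-4))*(-28))*(-2) = (-18*(-⅐*(-4))/3*(-28))*(-2) = (-18*4/7*⅓*(-28))*(-2) = -24/7*(-28)*(-2) = 96*(-2) = -192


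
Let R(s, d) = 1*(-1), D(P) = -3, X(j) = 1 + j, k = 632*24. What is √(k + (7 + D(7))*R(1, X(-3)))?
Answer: 2*√3791 ≈ 123.14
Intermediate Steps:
k = 15168
R(s, d) = -1
√(k + (7 + D(7))*R(1, X(-3))) = √(15168 + (7 - 3)*(-1)) = √(15168 + 4*(-1)) = √(15168 - 4) = √15164 = 2*√3791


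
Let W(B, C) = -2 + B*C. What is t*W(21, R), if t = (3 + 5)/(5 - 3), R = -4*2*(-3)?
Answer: 2008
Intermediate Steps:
R = 24 (R = -8*(-3) = 24)
t = 4 (t = 8/2 = 8*(½) = 4)
t*W(21, R) = 4*(-2 + 21*24) = 4*(-2 + 504) = 4*502 = 2008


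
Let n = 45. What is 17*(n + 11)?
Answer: 952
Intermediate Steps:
17*(n + 11) = 17*(45 + 11) = 17*56 = 952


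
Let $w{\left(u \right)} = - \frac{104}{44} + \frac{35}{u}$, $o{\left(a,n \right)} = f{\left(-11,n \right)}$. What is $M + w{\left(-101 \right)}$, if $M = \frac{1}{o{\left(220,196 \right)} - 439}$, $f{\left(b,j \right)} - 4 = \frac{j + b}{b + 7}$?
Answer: $- \frac{47939}{17675} \approx -2.7122$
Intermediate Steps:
$f{\left(b,j \right)} = 4 + \frac{b + j}{7 + b}$ ($f{\left(b,j \right)} = 4 + \frac{j + b}{b + 7} = 4 + \frac{b + j}{7 + b}$)
$o{\left(a,n \right)} = \frac{27}{4} - \frac{n}{4}$ ($o{\left(a,n \right)} = \frac{28 + n + 5 \left(-11\right)}{7 - 11} = \frac{28 + n - 55}{-4} = - \frac{-27 + n}{4} = \frac{27}{4} - \frac{n}{4}$)
$w{\left(u \right)} = - \frac{26}{11} + \frac{35}{u}$ ($w{\left(u \right)} = \left(-104\right) \frac{1}{44} + \frac{35}{u} = - \frac{26}{11} + \frac{35}{u}$)
$M = - \frac{4}{1925}$ ($M = \frac{1}{\left(\frac{27}{4} - 49\right) - 439} = \frac{1}{- \frac{169}{4} - 439} = \frac{1}{- \frac{1925}{4}} = - \frac{4}{1925} \approx -0.0020779$)
$M + w{\left(-101 \right)} = - \frac{4}{1925} - \left(\frac{26}{11} - \frac{35}{-101}\right) = - \frac{4}{1925} + \left(- \frac{26}{11} + 35 \left(- \frac{1}{101}\right)\right) = - \frac{4}{1925} - \frac{3011}{1111} = - \frac{47939}{17675}$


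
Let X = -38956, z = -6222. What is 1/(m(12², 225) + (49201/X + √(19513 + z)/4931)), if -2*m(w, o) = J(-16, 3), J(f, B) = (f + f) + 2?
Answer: 506886780401362724/6963089101392007905 - 7483137354416*√13291/6963089101392007905 ≈ 0.072672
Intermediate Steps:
J(f, B) = 2 + 2*f (J(f, B) = 2*f + 2 = 2 + 2*f)
m(w, o) = 15 (m(w, o) = -(2 + 2*(-16))/2 = -(2 - 32)/2 = -½*(-30) = 15)
1/(m(12², 225) + (49201/X + √(19513 + z)/4931)) = 1/(15 + (49201/(-38956) + √(19513 - 6222)/4931)) = 1/(15 + (49201*(-1/38956) + √13291*(1/4931))) = 1/(15 + (-49201/38956 + √13291/4931)) = 1/(535139/38956 + √13291/4931)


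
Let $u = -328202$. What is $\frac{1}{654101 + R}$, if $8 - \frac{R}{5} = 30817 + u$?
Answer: $\frac{1}{2141066} \approx 4.6706 \cdot 10^{-7}$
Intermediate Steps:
$R = 1486965$ ($R = 40 - 5 \left(30817 - 328202\right) = 40 - -1486925 = 40 + 1486925 = 1486965$)
$\frac{1}{654101 + R} = \frac{1}{654101 + 1486965} = \frac{1}{2141066}$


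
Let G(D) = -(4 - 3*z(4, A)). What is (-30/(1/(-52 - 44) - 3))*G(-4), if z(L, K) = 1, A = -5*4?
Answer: -2880/289 ≈ -9.9654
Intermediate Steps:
A = -20
G(D) = -1 (G(D) = -(4 - 3*1) = -(4 - 3) = -1*1 = -1)
(-30/(1/(-52 - 44) - 3))*G(-4) = (-30/(1/(-52 - 44) - 3))*(-1) = (-30/(1/(-96) - 3))*(-1) = (-30/(-1/96 - 3))*(-1) = (-30/(-289/96))*(-1) = -96/289*(-30)*(-1) = (2880/289)*(-1) = -2880/289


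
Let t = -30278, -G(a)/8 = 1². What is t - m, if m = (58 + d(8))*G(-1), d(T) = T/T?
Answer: -29806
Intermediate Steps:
G(a) = -8 (G(a) = -8*1² = -8*1 = -8)
d(T) = 1
m = -472 (m = (58 + 1)*(-8) = 59*(-8) = -472)
t - m = -30278 - 1*(-472) = -30278 + 472 = -29806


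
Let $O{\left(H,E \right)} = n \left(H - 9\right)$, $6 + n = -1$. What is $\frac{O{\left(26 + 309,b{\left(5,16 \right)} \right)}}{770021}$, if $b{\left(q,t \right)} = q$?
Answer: $- \frac{326}{110003} \approx -0.0029636$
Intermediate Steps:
$n = -7$ ($n = -6 - 1 = -7$)
$O{\left(H,E \right)} = 63 - 7 H$ ($O{\left(H,E \right)} = - 7 \left(H - 9\right) = - 7 \left(-9 + H\right) = 63 - 7 H$)
$\frac{O{\left(26 + 309,b{\left(5,16 \right)} \right)}}{770021} = \frac{63 - 7 \left(26 + 309\right)}{770021} = \left(63 - 2345\right) \frac{1}{770021} = \left(-2282\right) \frac{1}{770021} = - \frac{326}{110003}$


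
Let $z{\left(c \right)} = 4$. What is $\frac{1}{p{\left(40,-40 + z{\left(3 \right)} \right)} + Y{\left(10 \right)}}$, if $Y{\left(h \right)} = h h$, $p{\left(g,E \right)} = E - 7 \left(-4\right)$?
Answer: $\frac{1}{92} \approx 0.01087$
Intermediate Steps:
$p{\left(g,E \right)} = 28 + E$ ($p{\left(g,E \right)} = E - -28 = E + 28 = 28 + E$)
$Y{\left(h \right)} = h^{2}$
$\frac{1}{p{\left(40,-40 + z{\left(3 \right)} \right)} + Y{\left(10 \right)}} = \frac{1}{\left(28 + \left(-40 + 4\right)\right) + 10^{2}} = \frac{1}{\left(28 - 36\right) + 100} = \frac{1}{-8 + 100} = \frac{1}{92}$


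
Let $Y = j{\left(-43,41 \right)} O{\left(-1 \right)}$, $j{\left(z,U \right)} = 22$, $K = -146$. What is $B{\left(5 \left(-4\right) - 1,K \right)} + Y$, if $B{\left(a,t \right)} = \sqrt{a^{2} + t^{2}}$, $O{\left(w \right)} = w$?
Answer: $-22 + \sqrt{21757} \approx 125.5$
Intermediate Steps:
$Y = -22$ ($Y = 22 \left(-1\right) = -22$)
$B{\left(5 \left(-4\right) - 1,K \right)} + Y = \sqrt{\left(5 \left(-4\right) - 1\right)^{2} + \left(-146\right)^{2}} - 22 = \sqrt{\left(-20 - 1\right)^{2} + 21316} - 22 = \sqrt{\left(-21\right)^{2} + 21316} - 22 = \sqrt{441 + 21316} - 22 = \sqrt{21757} - 22 = -22 + \sqrt{21757}$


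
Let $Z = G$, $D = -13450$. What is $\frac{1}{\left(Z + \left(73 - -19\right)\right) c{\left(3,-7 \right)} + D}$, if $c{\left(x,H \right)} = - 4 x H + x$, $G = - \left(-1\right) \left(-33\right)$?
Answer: $- \frac{1}{8317} \approx -0.00012024$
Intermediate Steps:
$G = -33$ ($G = \left(-1\right) 33 = -33$)
$c{\left(x,H \right)} = x - 4 H x$ ($c{\left(x,H \right)} = - 4 H x + x = x - 4 H x$)
$Z = -33$
$\frac{1}{\left(Z + \left(73 - -19\right)\right) c{\left(3,-7 \right)} + D} = \frac{1}{\left(-33 + \left(73 - -19\right)\right) 3 \left(1 - -28\right) - 13450} = \frac{1}{\left(-33 + \left(73 + 19\right)\right) 3 \left(1 + 28\right) - 13450} = \frac{1}{\left(-33 + 92\right) 3 \cdot 29 - 13450} = \frac{1}{59 \cdot 87 - 13450} = \frac{1}{5133 - 13450} = \frac{1}{-8317} = - \frac{1}{8317}$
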